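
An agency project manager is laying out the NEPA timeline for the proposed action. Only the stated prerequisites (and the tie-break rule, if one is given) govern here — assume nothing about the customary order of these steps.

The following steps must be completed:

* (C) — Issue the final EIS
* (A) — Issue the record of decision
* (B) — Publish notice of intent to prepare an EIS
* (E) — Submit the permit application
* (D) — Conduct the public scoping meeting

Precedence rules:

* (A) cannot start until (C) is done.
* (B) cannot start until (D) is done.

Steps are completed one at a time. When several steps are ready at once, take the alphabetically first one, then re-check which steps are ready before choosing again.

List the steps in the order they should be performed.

(C), (A), (D), (B), (E)

Nothing is required for (C), (D) and (E). (C) has the earlier label → (C) first.
(A), (D) and (E) are all available; (A) has the earlier label → (A).
Ready: (D) and (E). (D) has the earlier label → (D).
(B) now also ready, so the ready set is {(B), (E)}; (B) has the earlier label → (B).
Next only (E) has its prerequisites met → (E).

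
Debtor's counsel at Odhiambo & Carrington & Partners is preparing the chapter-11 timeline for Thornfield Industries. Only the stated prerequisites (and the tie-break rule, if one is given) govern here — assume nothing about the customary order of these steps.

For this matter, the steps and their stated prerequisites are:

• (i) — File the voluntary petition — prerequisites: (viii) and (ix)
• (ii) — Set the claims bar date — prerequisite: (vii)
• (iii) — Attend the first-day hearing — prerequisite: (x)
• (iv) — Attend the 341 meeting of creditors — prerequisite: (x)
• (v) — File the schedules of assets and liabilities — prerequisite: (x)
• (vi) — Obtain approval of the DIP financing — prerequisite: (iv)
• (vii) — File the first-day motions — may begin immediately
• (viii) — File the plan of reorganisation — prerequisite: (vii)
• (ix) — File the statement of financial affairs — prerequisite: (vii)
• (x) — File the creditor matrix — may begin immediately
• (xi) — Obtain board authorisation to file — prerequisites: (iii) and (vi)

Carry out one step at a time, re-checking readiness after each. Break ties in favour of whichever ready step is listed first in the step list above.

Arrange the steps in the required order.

(vii) (ii) (viii) (ix) (i) (x) (iii) (iv) (v) (vi) (xi)

Nothing is required for (vii) and (x). (vii) is listed earlier → (vii) first.
(ii), (viii) and (ix) now also ready, so the ready set is {(ii), (viii), (ix), (x)}; (ii) is listed earlier → (ii).
(viii), (ix) and (x) are all available; (viii) is listed earlier → (viii).
Now (ix) and (x) have their prerequisites met. (ix) is listed earlier, so (ix) next.
(i) and (x) are both available; (i) is listed earlier → (i).
Next only (x) has its prerequisites met → (x).
Now (iii), (iv) and (v) have their prerequisites met. (iii) is listed earlier, so (iii) next.
(iv) and (v) are both available; (iv) is listed earlier → (iv).
(vi) now also ready, so the ready set is {(v), (vi)}; (v) is listed earlier → (v).
Next only (vi) has its prerequisites met → (vi).
(xi) needed (iii) and (vi), now all done → (xi).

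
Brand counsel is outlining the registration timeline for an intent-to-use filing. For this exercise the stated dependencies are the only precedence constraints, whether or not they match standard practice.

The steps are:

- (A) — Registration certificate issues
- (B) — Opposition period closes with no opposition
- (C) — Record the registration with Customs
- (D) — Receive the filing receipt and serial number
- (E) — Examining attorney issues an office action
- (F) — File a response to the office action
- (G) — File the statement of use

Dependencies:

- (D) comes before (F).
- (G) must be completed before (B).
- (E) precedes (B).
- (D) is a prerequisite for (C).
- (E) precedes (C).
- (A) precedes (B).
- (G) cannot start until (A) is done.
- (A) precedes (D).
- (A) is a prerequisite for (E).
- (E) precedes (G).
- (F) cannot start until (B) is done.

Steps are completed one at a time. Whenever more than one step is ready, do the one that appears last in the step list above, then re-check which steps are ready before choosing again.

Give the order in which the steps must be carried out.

(A) (E) (G) (D) (C) (B) (F)

(A) is the only step with nothing outstanding, so it goes first.
Now (E) and (D) have their prerequisites met. (E) is listed later, so (E) next.
(G) now also ready, so the ready set is {(G), (D)}; (G) is listed later → (G).
(B) now also ready, so the ready set is {(D), (B)}; (D) is listed later → (D).
(C) now also ready, so the ready set is {(C), (B)}; (C) is listed later → (C).
Next only (B) has its prerequisites met → (B).
(F) needed (D) and (B), now all done → (F).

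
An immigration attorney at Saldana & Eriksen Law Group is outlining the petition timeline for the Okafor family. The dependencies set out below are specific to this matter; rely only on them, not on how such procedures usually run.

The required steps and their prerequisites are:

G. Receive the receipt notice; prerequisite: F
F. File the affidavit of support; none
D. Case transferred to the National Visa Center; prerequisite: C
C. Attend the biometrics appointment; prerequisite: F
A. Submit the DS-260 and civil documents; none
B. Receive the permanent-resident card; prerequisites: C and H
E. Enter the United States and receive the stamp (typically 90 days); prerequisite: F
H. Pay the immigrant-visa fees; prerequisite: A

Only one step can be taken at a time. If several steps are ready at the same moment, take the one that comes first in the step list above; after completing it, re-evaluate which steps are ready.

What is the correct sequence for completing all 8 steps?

F, G, C, D, A, E, H, B

F and A have no prerequisites; F is listed earlier, so F is first.
Now G, C, A and E have their prerequisites met. G is listed earlier, so G next.
Ready: C, A and E. C is listed earlier → C.
D, A and E are all available; D is listed earlier → D.
Now A and E have their prerequisites met. A is listed earlier, so A next.
H now also ready, so the ready set is {E, H}; E is listed earlier → E.
H needed A, now all done → H.
B needed C and H, now all done → B.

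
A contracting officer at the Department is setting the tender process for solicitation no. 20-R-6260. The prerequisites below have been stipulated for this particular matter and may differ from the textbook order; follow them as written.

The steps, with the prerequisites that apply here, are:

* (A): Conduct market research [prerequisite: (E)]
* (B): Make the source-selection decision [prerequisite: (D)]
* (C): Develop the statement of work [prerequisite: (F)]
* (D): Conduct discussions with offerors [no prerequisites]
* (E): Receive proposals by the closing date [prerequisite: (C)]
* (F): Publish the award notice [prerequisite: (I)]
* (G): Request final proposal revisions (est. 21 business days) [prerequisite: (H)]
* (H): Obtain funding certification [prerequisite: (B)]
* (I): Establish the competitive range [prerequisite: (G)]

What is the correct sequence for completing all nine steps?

(D), (B), (H), (G), (I), (F), (C), (E), (A)

(D) has no prerequisites → (D) first.
(B) needed (D), now all done → (B).
(H) needed (B), now all done → (H).
Next only (G) has its prerequisites met → (G).
Next only (I) has its prerequisites met → (I).
That leaves (F) as the only ready step → (F).
That leaves (C) as the only ready step → (C).
Next only (E) has its prerequisites met → (E).
That leaves (A) as the only ready step → (A).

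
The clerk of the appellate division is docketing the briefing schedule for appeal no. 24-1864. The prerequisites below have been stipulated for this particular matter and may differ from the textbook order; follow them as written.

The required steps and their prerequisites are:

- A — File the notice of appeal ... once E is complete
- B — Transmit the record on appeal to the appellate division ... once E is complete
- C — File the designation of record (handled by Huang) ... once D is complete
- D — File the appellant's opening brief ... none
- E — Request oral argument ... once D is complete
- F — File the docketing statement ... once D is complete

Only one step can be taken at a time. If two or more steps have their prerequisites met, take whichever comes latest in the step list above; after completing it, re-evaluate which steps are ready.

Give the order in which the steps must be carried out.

Only D has no prerequisites, so it is first.
F, E and C are all available; F is listed later → F.
Now E and C have their prerequisites met. E is listed later, so E next.
C, B and A are all available; C is listed later → C.
Now B and A have their prerequisites met. B is listed later, so B next.
A needed E, now all done → A.

D, F, E, C, B, A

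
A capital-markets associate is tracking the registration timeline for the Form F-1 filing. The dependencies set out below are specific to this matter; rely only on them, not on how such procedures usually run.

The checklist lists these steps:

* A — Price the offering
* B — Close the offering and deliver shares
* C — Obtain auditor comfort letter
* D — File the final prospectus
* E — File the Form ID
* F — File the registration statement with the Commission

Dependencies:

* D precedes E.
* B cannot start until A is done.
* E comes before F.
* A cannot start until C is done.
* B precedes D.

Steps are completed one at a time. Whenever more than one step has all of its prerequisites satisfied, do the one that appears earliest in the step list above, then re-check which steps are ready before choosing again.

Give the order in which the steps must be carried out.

C, A, B, D, E, F

C is the only step with nothing outstanding, so it goes first.
A is the only step now ready → A.
B needed A, now all done → B.
D needed B, now all done → D.
E is the only step now ready → E.
F needed E, now all done → F.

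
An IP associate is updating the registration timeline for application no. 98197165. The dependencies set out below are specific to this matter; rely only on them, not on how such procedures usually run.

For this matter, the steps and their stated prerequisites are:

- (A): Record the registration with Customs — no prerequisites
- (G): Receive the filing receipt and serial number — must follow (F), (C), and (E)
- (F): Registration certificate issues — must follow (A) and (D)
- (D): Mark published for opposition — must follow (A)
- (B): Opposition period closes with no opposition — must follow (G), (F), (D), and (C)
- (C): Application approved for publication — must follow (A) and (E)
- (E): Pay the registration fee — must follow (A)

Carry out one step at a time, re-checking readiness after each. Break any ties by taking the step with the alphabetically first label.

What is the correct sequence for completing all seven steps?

(A), (D), (E), (C), (F), (G), (B)

(A) has no prerequisites → (A) first.
Ready: (D) and (E). (D) has the earlier label → (D).
(F) now also ready, so the ready set is {(E), (F)}; (E) has the earlier label → (E).
(C) and (F) are both available; (C) has the earlier label → (C).
Next only (F) has its prerequisites met → (F).
(G) needed (C), (E) and (F), now all done → (G).
That leaves (B) as the only ready step → (B).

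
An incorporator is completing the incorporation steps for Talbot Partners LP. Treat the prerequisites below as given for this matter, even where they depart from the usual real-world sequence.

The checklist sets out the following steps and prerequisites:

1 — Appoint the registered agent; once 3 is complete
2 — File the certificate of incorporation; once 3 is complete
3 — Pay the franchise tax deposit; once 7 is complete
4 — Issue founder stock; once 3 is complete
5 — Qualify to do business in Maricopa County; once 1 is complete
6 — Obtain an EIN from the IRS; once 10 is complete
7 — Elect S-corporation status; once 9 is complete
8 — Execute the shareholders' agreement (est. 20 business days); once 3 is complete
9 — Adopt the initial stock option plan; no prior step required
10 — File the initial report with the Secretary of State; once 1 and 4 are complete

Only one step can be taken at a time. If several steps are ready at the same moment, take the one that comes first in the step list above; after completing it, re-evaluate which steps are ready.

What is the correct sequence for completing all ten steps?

9 7 3 1 2 4 5 8 10 6

9 has no prerequisites → 9 first.
Next only 7 has its prerequisites met → 7.
Next only 3 has its prerequisites met → 3.
Now 1, 2, 4 and 8 have their prerequisites met. 1 is listed earlier, so 1 next.
Now 2, 4, 5 and 8 have their prerequisites met. 2 is listed earlier, so 2 next.
Now 4, 5 and 8 have their prerequisites met. 4 is listed earlier, so 4 next.
Now 5, 8 and 10 have their prerequisites met. 5 is listed earlier, so 5 next.
8 and 10 are both available; 8 is listed earlier → 8.
10 needed 1 and 4, now all done → 10.
Next only 6 has its prerequisites met → 6.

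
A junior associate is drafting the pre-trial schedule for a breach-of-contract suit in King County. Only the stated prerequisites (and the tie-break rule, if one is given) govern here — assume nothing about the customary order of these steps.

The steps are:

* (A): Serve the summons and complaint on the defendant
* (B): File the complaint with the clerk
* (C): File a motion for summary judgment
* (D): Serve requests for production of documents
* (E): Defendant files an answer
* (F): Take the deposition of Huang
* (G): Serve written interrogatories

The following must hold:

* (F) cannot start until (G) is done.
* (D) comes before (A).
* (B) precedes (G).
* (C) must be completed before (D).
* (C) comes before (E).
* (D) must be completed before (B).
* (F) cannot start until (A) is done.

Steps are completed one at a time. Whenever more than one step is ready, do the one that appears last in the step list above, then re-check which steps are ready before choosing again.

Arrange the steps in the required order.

(C) is the only step with nothing outstanding, so it goes first.
Ready: (E) and (D). (E) is listed later → (E).
That leaves (D) as the only ready step → (D).
Ready: (B) and (A). (B) is listed later → (B).
Now (G) and (A) have their prerequisites met. (G) is listed later, so (G) next.
(A) needed (D), now all done → (A).
Next only (F) has its prerequisites met → (F).

(C) (E) (D) (B) (G) (A) (F)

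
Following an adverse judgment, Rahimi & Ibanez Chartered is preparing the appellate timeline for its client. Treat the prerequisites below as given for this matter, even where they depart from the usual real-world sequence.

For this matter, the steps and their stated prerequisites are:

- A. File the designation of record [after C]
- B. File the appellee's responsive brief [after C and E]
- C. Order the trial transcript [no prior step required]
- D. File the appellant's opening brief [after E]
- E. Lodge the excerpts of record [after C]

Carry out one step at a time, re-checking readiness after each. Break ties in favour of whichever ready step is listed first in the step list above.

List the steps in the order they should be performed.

C, A, E, B, D

C is the only step with nothing outstanding, so it goes first.
Ready: A and E. A is listed earlier → A.
Next only E has its prerequisites met → E.
B and D are both available; B is listed earlier → B.
D needed E, now all done → D.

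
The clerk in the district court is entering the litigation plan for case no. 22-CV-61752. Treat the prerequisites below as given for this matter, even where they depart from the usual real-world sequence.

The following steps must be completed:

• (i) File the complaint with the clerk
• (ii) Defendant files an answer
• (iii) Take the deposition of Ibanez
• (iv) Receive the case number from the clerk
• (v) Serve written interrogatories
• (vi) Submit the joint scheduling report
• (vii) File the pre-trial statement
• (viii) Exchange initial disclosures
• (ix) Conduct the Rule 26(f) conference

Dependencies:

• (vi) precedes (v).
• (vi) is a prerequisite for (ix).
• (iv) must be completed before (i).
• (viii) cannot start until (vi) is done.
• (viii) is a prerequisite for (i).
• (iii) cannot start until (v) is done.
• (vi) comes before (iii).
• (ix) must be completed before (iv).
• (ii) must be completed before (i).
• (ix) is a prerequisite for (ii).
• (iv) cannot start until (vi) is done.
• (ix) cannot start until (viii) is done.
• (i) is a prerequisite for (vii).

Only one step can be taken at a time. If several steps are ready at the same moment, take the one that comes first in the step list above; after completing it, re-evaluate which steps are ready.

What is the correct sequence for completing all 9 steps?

(vi) has no prerequisites → (vi) first.
Ready: (v) and (viii). (v) is listed earlier → (v).
Now (iii) and (viii) have their prerequisites met. (iii) is listed earlier, so (iii) next.
(viii) is the only step now ready → (viii).
(ix) is the only step now ready → (ix).
Now (ii) and (iv) have their prerequisites met. (ii) is listed earlier, so (ii) next.
(iv) needed (vi) and (ix), now all done → (iv).
That leaves (i) as the only ready step → (i).
(vii) needed (i), now all done → (vii).

(vi) → (v) → (iii) → (viii) → (ix) → (ii) → (iv) → (i) → (vii)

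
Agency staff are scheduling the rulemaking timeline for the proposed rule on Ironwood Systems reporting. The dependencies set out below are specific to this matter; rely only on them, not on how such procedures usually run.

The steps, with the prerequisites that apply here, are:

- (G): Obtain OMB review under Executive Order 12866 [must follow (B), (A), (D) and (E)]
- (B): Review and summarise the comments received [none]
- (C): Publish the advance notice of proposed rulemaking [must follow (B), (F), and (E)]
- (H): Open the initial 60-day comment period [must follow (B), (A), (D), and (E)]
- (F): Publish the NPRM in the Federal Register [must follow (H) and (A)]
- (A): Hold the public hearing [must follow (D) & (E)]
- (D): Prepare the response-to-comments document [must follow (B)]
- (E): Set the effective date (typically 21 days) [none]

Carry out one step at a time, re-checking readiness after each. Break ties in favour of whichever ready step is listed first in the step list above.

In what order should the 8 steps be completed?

(B) and (E) have no prerequisites; (B) is listed earlier, so (B) is first.
(D) now also ready, so the ready set is {(D), (E)}; (D) is listed earlier → (D).
That leaves (E) as the only ready step → (E).
(A) is the only step now ready → (A).
Now (G) and (H) have their prerequisites met. (G) is listed earlier, so (G) next.
Next only (H) has its prerequisites met → (H).
That leaves (F) as the only ready step → (F).
(C) needed (B), (F) and (E), now all done → (C).

(B) → (D) → (E) → (A) → (G) → (H) → (F) → (C)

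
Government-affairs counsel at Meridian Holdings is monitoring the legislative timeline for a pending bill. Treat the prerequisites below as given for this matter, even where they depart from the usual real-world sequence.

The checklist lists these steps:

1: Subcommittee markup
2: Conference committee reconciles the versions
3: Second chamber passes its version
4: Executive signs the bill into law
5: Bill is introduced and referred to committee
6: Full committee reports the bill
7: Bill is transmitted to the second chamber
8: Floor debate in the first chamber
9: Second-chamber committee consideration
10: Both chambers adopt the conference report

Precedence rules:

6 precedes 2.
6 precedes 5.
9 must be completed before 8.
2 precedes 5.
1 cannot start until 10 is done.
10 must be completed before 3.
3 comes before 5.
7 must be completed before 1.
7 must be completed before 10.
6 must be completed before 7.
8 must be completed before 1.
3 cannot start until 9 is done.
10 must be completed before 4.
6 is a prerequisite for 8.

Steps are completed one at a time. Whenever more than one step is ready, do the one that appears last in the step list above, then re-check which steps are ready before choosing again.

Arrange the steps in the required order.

9 and 6 have no prerequisites; 9 is listed later, so 9 is first.
6 is the only step now ready → 6.
Now 8, 7 and 2 have their prerequisites met. 8 is listed later, so 8 next.
Now 7 and 2 have their prerequisites met. 7 is listed later, so 7 next.
10 now also ready, so the ready set is {10, 2}; 10 is listed later → 10.
Now 4, 3, 2 and 1 have their prerequisites met. 4 is listed later, so 4 next.
3, 2 and 1 are all available; 3 is listed later → 3.
2 and 1 are both available; 2 is listed later → 2.
5 now also ready, so the ready set is {5, 1}; 5 is listed later → 5.
Next only 1 has its prerequisites met → 1.

9 6 8 7 10 4 3 2 5 1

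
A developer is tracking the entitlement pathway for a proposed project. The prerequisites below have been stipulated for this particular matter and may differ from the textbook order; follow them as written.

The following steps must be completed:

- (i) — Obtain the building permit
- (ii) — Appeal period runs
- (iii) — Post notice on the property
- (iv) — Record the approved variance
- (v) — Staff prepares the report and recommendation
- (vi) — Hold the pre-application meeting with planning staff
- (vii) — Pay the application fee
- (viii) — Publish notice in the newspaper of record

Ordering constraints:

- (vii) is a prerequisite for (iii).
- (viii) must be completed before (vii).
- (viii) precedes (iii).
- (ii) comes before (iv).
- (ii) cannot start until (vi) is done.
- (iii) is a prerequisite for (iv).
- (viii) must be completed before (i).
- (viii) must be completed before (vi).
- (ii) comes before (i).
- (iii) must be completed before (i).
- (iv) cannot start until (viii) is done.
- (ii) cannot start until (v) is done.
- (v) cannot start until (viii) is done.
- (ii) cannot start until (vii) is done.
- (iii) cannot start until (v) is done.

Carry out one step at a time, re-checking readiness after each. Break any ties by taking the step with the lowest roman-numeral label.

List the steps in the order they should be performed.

(viii) has no prerequisites → (viii) first.
(v), (vi) and (vii) are all available; (v) has the earlier label → (v).
Ready: (vi) and (vii). (vi) has the earlier label → (vi).
(vii) needed (viii), now all done → (vii).
Ready: (ii) and (iii). (ii) has the earlier label → (ii).
(iii) needed (v), (vii) and (viii), now all done → (iii).
Now (i) and (iv) have their prerequisites met. (i) has the earlier label, so (i) next.
(iv) is the only step now ready → (iv).

(viii) (v) (vi) (vii) (ii) (iii) (i) (iv)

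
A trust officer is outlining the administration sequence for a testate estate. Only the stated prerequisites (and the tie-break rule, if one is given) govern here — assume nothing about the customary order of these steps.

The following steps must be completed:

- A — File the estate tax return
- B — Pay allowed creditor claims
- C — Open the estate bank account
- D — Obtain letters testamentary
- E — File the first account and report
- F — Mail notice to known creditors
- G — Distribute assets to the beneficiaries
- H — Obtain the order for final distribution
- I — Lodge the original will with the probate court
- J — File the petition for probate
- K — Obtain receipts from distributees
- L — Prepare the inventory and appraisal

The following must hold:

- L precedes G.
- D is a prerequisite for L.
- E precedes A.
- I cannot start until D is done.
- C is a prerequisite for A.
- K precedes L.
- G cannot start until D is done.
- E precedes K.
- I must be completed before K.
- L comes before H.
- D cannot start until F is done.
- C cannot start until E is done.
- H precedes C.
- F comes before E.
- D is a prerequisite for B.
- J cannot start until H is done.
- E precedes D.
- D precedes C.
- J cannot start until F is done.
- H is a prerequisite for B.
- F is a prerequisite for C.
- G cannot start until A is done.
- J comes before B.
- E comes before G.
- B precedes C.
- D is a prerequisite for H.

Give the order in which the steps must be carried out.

F has no prerequisites → F first.
E needed F, now all done → E.
D needed E and F, now all done → D.
I needed D, now all done → I.
Next only K has its prerequisites met → K.
That leaves L as the only ready step → L.
Next only H has its prerequisites met → H.
J needed F and H, now all done → J.
B needed D, H and J, now all done → B.
C needed B, D, E, F and H, now all done → C.
Next only A has its prerequisites met → A.
Next only G has its prerequisites met → G.

F, E, D, I, K, L, H, J, B, C, A, G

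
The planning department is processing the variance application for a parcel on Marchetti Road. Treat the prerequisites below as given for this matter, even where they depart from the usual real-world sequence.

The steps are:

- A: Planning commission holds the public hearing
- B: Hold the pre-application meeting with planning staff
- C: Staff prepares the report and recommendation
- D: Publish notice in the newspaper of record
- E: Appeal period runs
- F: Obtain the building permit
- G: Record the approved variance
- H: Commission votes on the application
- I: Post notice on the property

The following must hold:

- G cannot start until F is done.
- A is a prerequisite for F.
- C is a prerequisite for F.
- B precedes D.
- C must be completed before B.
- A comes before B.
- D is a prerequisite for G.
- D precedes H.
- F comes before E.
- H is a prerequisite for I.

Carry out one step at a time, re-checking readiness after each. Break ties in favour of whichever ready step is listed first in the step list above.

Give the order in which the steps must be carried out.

A, C, B, D, F, E, G, H, I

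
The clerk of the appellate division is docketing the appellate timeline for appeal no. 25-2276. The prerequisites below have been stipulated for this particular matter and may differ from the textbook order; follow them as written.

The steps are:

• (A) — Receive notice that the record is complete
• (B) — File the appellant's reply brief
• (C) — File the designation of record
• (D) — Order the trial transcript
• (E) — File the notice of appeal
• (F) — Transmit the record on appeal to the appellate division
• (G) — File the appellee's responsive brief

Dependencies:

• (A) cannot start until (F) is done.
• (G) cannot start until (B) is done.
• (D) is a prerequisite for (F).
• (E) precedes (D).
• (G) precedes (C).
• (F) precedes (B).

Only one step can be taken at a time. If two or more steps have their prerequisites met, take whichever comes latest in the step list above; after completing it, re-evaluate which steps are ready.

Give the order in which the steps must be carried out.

(E) has no prerequisites → (E) first.
(D) needed (E), now all done → (D).
(F) is the only step now ready → (F).
Ready: (B) and (A). (B) is listed later → (B).
Now (G) and (A) have their prerequisites met. (G) is listed later, so (G) next.
(C) now also ready, so the ready set is {(C), (A)}; (C) is listed later → (C).
(A) needed (F), now all done → (A).

(E), (D), (F), (B), (G), (C), (A)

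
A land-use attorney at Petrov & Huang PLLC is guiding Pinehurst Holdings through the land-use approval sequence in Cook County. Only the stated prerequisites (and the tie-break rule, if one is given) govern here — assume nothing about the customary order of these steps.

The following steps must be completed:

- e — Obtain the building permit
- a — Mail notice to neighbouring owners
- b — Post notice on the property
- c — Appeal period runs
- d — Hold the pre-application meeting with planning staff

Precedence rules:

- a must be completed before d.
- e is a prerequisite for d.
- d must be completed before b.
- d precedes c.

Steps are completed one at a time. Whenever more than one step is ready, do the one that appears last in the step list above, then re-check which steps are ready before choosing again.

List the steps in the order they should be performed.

a → e → d → c → b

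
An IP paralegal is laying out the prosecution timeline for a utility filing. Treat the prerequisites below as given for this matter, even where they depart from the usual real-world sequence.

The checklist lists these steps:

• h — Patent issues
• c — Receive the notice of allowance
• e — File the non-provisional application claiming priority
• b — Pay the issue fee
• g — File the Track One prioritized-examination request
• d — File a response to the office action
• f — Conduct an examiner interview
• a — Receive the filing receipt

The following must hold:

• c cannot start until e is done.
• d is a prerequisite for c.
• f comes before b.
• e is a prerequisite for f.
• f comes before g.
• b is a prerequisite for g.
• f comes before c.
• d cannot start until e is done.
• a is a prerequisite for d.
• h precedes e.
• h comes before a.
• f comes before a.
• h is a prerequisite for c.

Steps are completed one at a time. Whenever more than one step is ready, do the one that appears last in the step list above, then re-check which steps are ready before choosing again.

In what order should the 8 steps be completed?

h e f a d b g c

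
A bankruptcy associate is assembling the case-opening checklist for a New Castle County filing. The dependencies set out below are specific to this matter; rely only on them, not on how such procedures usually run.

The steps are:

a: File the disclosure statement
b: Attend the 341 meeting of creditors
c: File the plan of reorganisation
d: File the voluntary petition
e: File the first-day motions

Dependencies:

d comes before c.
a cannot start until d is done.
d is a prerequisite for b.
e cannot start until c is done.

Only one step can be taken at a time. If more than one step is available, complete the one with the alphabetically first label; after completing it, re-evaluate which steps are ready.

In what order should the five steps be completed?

Only d has no prerequisites, so it is first.
Ready: a, b and c. a has the earlier label → a.
Now b and c have their prerequisites met. b has the earlier label, so b next.
That leaves c as the only ready step → c.
e needed c, now all done → e.

d, a, b, c, e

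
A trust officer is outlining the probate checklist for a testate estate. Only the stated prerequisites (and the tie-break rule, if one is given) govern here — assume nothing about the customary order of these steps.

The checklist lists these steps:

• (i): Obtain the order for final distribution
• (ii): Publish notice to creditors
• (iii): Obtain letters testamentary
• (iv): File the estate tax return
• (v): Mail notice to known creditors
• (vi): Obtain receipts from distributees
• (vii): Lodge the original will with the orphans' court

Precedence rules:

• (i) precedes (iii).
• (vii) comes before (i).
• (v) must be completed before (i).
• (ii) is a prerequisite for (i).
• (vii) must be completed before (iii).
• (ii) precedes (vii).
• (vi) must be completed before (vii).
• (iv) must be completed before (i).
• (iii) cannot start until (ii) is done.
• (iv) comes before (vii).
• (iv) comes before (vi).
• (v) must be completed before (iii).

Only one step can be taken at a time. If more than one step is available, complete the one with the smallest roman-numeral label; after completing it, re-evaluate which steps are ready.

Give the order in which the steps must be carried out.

(ii) → (iv) → (v) → (vi) → (vii) → (i) → (iii)

Nothing is required for (ii), (iv) and (v). (ii) has the earlier label → (ii) first.
Now (iv) and (v) have their prerequisites met. (iv) has the earlier label, so (iv) next.
(vi) now also ready, so the ready set is {(v), (vi)}; (v) has the earlier label → (v).
(vi) needed (iv), now all done → (vi).
(vii) is the only step now ready → (vii).
Next only (i) has its prerequisites met → (i).
Next only (iii) has its prerequisites met → (iii).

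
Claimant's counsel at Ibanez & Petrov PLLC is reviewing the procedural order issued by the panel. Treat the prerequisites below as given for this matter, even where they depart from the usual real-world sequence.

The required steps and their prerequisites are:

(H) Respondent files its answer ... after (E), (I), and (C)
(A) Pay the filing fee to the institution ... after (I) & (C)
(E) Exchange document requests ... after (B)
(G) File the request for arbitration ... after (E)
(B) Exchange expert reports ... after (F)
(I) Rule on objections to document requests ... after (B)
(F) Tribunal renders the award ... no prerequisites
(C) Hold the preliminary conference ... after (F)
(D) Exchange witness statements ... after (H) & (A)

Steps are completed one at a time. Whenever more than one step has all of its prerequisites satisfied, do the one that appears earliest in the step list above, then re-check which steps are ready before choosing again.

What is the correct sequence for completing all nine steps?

(F), (B), (E), (G), (I), (C), (H), (A), (D)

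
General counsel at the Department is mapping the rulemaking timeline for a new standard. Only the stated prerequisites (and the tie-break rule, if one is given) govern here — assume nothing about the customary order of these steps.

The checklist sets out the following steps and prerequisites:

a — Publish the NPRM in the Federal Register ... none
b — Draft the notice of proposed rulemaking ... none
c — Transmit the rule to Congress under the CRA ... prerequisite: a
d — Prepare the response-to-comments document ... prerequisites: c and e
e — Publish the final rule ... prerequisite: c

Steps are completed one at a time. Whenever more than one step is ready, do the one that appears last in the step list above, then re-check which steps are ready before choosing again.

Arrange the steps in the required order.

b and a have no prerequisites; b is listed later, so b is first.
a is the only step now ready → a.
c needed a, now all done → c.
That leaves e as the only ready step → e.
Next only d has its prerequisites met → d.

b → a → c → e → d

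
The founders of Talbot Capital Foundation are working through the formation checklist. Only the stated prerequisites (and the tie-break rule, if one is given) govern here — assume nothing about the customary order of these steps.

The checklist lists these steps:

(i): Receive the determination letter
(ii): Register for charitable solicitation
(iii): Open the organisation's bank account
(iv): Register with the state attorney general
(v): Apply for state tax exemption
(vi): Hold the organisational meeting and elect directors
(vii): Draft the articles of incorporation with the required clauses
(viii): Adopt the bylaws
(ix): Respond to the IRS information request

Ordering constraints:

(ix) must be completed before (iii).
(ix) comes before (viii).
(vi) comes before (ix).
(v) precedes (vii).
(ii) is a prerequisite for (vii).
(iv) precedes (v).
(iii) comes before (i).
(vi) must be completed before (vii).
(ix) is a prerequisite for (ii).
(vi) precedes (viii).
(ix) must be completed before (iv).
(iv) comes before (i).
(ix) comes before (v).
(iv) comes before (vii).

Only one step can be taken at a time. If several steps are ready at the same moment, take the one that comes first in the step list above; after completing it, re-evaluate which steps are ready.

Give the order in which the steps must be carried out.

(vi), (ix), (ii), (iii), (iv), (i), (v), (vii), (viii)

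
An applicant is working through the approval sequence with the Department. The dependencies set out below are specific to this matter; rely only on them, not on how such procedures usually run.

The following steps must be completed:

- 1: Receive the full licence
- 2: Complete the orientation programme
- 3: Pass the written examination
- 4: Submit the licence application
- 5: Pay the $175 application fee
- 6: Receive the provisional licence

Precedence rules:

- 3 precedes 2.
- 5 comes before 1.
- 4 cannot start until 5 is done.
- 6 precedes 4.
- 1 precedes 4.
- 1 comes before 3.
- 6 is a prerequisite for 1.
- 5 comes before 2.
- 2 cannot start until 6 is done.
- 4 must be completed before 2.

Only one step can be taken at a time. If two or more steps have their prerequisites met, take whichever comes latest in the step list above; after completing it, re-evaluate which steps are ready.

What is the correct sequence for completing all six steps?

6 5 1 4 3 2

Nothing is required for 6 and 5. 6 is listed later → 6 first.
5 is the only step now ready → 5.
1 needed 6 and 5, now all done → 1.
Ready: 4 and 3. 4 is listed later → 4.
3 needed 1, now all done → 3.
2 needed 6, 5, 4 and 3, now all done → 2.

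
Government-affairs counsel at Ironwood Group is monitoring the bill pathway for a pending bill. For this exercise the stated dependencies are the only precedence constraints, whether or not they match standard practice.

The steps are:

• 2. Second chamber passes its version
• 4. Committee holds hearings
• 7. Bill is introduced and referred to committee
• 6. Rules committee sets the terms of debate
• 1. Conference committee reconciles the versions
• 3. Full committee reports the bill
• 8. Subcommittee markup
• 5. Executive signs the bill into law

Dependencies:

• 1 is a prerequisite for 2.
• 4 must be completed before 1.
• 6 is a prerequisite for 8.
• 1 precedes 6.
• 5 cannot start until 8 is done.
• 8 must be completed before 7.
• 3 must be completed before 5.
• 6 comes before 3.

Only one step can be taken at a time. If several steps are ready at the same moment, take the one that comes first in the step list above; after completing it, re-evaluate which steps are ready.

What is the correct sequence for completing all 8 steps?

4 → 1 → 2 → 6 → 3 → 8 → 7 → 5

Only 4 has no prerequisites, so it is first.
Next only 1 has its prerequisites met → 1.
Ready: 2 and 6. 2 is listed earlier → 2.
Next only 6 has its prerequisites met → 6.
Ready: 3 and 8. 3 is listed earlier → 3.
8 needed 6, now all done → 8.
7 and 5 are both available; 7 is listed earlier → 7.
5 needed 3 and 8, now all done → 5.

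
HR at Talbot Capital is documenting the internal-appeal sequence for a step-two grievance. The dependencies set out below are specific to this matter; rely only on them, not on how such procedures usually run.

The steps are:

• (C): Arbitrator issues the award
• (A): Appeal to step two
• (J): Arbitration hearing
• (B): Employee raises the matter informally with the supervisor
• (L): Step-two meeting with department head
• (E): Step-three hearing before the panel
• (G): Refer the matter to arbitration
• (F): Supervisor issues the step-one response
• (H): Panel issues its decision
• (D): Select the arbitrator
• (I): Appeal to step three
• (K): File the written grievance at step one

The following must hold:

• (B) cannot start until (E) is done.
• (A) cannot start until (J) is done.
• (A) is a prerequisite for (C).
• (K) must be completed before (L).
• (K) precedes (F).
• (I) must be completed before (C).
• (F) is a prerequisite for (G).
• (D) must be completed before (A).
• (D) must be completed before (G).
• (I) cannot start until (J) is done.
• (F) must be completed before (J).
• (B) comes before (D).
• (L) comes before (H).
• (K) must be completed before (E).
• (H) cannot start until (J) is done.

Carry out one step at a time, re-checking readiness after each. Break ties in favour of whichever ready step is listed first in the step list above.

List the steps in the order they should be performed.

Only (K) has no prerequisites, so it is first.
Ready: (L), (E) and (F). (L) is listed earlier → (L).
(E) and (F) are both available; (E) is listed earlier → (E).
(B) now also ready, so the ready set is {(B), (F)}; (B) is listed earlier → (B).
(D) now also ready, so the ready set is {(F), (D)}; (F) is listed earlier → (F).
(J) and (D) are both available; (J) is listed earlier → (J).
Ready: (H), (D) and (I). (H) is listed earlier → (H).
Ready: (D) and (I). (D) is listed earlier → (D).
(A) and (G) now also ready, so the ready set is {(A), (G), (I)}; (A) is listed earlier → (A).
(G) and (I) are both available; (G) is listed earlier → (G).
(I) is the only step now ready → (I).
(C) is the only step now ready → (C).

(K) → (L) → (E) → (B) → (F) → (J) → (H) → (D) → (A) → (G) → (I) → (C)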